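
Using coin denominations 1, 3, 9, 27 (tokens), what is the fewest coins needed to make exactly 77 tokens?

77 − 2×27→23 − 2×9→5 − 1×3→2 − 2×1→0
Total coins = 2 + 2 + 1 + 2 = 7

7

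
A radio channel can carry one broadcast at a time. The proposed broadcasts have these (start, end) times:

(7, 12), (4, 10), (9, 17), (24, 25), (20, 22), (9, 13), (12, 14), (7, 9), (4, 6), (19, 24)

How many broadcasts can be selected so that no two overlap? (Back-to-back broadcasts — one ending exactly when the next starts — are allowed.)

5

Sorted by end: (4,6)  (7,9)  (4,10)  (7,12)  (9,13)  (12,14)  (9,17)  (20,22)  (19,24)  (24,25)
take (4,6); take (7,9); skip (4,10); skip (7,12); take (9,13); take (20,22); take (24,25).
Selected 5 broadcasts.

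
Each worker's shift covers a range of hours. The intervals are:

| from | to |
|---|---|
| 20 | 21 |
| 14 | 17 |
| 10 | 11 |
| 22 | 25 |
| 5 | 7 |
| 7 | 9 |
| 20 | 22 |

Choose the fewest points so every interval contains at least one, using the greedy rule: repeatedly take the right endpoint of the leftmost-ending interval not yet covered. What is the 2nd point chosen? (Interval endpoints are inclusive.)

11

Sorted: [5,7] [7,9] [10,11] [14,17] [20,21] [20,22] [22,25]
{[5,7],[7,9]} hit by 7; {[10,11]} hit by 11; {[14,17]} hit by 17; {[20,21],[20,22]} hit by 21; {[22,25]} hit by 25.
Points: 7, 11, 17, 21, 25 (5 total).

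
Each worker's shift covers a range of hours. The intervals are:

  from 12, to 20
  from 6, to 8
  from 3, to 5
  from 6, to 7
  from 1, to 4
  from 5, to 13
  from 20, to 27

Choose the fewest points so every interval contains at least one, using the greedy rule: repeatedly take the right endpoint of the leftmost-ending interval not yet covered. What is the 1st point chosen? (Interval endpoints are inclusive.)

4

By right end: [1,4]  [3,5]  [6,7]  [6,8]  [5,13]  [12,20]  [20,27]
[1,4] uncovered → point at 4; [6,7] uncovered → point at 7; [12,20] uncovered → point at 20.
Points: 4, 7, 20 (3 total).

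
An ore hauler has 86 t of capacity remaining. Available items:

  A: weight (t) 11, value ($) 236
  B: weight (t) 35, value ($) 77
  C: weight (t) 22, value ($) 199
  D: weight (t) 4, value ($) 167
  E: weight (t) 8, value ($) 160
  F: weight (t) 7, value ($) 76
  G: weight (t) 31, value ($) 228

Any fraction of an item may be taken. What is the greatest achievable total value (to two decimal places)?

1072.60

Greedy by value/weight ratio, highest first.
Order: D (167/4=41.75) > A (236/11=21.45) > E (160/8=20.00) > F (76/7=10.86) > C (199/22=9.05) > G (228/31=7.35) > B (77/35=2.20)
Fill: take D (4 @ 167) → take A (11 @ 236) → take E (8 @ 160) → take F (7 @ 76) → take C (22 @ 199) → take G (31 @ 228) → take 3/35 of B → 6.60; 86/86 used.
Total value = 1072.60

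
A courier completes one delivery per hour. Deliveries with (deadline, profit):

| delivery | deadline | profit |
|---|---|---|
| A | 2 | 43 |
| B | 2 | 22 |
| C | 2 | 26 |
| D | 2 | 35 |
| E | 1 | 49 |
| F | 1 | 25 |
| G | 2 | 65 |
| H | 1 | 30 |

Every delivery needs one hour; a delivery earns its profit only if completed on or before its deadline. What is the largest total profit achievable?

Profit order: G=65 E=49 A=43 D=35 H=30 C=26 F=25 B=22
Assign: G→slot 2, E→slot 1, A skipped, D skipped, H skipped, C skipped, F skipped, B skipped.
Slots: [1:E] [2:G]
Profit = 49 + 65 = 114

114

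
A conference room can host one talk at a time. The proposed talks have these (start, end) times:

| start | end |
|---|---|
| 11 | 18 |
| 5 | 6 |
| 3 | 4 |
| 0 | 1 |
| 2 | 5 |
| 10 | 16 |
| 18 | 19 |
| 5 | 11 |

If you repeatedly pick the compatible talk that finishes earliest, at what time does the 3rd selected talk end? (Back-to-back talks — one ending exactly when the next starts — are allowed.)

6

Greedy by earliest finish: after sorting by end time, pick each interval compatible with the last pick.
Sorted by end: (0,1)  (3,4)  (2,5)  (5,6)  (5,11)  (10,16)  (11,18)  (18,19)
take (0,1); take (3,4); skip (2,5); take (5,6); take (10,16); skip (11,18); take (18,19).
Selected: (0,1) (3,4) (5,6) (10,16) (18,19)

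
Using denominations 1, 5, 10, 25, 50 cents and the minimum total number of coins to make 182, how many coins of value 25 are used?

1

182 = 3×50 + 1×25 + 1×5 + 2×1
Count of 25: 1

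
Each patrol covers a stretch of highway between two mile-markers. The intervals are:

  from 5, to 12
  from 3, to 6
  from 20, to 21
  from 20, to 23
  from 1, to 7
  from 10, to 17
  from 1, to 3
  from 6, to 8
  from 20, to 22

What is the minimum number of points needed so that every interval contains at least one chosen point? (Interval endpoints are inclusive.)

4

Sort by right endpoint; whenever an interval is uncovered, place a point at its right end.
By right end: [1,3]  [3,6]  [1,7]  [6,8]  [5,12]  [10,17]  [20,21]  [20,22]  [20,23]
[1,3] uncovered → point at 3; [6,8] uncovered → point at 8; [10,17] uncovered → point at 17; [20,21] uncovered → point at 21.
Points: 3, 8, 17, 21 (4 total).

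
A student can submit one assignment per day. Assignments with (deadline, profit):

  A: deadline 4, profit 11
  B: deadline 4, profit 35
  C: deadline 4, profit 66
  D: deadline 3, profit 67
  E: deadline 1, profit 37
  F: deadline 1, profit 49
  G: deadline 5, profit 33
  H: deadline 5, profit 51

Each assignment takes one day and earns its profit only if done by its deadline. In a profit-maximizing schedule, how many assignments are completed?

5

Take jobs in profit order; each goes to the latest open slot no later than its deadline.
Profit order: D=67 C=66 H=51 F=49 E=37 B=35 G=33 A=11
Assign: D→slot 3, C→slot 4, H→slot 5, F→slot 1, E skipped, B→slot 2, G skipped, A skipped.
Slots: [1:F] [2:B] [3:D] [4:C] [5:H]
5 of 8 scheduled.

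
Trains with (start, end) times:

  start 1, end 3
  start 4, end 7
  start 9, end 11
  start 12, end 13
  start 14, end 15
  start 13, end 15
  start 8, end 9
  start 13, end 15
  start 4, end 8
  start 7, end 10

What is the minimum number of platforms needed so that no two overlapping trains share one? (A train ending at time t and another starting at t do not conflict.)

3

starts: [1, 4, 4, 7, 8, 9, 12, 13, 13, 14]
ends:   [3, 7, 8, 9, 10, 11, 13, 15, 15, 15]
s1→1 e3→0 s4→1 s4→2 e7→1 s7→2 e8→1 s8→2 e9→1 s9→2 e10→1 e11→0 s12→1 e13→0 s13→1 s13→2 s14→3  — peak 3.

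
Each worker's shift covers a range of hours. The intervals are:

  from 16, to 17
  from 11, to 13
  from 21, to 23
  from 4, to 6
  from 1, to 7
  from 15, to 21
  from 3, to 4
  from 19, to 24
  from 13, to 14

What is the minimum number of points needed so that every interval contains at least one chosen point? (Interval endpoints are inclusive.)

4

By right end: [3,4]  [4,6]  [1,7]  [11,13]  [13,14]  [16,17]  [15,21]  [21,23]  [19,24]
[3,4] uncovered → point at 4; [11,13] uncovered → point at 13; [16,17] uncovered → point at 17; [21,23] uncovered → point at 23.
Points: 4, 13, 17, 23 (4 total).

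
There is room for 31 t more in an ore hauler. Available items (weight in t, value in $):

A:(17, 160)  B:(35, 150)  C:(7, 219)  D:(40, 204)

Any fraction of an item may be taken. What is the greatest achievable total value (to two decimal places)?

414.70

Order: C (219/7=31.29) > A (160/17=9.41) > D (204/40=5.10) > B (150/35=4.29)
Fill: take C (7 @ 219) → take A (17 @ 160) → take 7/40 of D → 35.70; 31/31 used.
Total value = 414.70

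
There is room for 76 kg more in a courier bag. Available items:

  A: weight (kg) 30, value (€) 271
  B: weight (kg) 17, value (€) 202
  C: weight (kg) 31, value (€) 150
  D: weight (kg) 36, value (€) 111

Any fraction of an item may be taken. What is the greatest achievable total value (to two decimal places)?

Sort by value per unit weight and fill in that order.
Order: B (202/17=11.88) > A (271/30=9.03) > C (150/31=4.84) > D (111/36=3.08)
Fill: take B (17 @ 202) → take A (30 @ 271) → take 29/31 of C → 140.32; 76/76 used.
Total value = 613.32

613.32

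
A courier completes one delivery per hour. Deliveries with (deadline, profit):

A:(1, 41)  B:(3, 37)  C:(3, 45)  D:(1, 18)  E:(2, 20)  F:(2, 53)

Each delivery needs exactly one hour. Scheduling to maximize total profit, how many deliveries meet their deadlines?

Take jobs in profit order; each goes to the latest open slot no later than its deadline.
By profit: F(d2,53), C(d3,45), A(d1,41), B(d3,37), E(d2,20), D(d1,18)
F→slot 2; C→slot 3; A→slot 1; B skipped; E skipped; D skipped.
3 of 6 scheduled.

3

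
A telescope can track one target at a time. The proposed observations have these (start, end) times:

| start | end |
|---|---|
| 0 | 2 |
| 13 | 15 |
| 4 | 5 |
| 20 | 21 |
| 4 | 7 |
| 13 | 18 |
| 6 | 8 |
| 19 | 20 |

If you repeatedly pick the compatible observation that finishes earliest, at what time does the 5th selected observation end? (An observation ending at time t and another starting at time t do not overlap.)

20

Sorted by end: (0,2)  (4,5)  (4,7)  (6,8)  (13,15)  (13,18)  (19,20)  (20,21)
take (0,2); take (4,5); take (6,8); take (13,15); take (19,20); take (20,21).
Selected: (0,2) (4,5) (6,8) (13,15) (19,20) (20,21)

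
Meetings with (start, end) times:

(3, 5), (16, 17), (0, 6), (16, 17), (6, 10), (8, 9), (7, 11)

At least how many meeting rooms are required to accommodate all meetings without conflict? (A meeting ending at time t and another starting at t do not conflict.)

Count concurrent intervals with a sweep; the peak is the room count.
starts: [0, 3, 6, 7, 8, 16, 16]
ends:   [5, 6, 9, 10, 11, 17, 17]
s0→1 s3→2 e5→1 e6→0 s6→1 s7→2 s8→3  — peak 3.

3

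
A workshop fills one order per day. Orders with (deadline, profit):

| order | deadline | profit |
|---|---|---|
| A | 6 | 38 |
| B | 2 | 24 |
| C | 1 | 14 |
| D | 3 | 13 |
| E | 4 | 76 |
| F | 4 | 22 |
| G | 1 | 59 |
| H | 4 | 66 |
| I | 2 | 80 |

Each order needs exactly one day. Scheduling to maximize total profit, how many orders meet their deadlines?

5

Sort by profit descending; place each in the latest free slot ≤ its deadline.
Profit order: I=80 E=76 H=66 G=59 A=38 B=24 F=22 C=14 D=13
Assign: I→slot 2, E→slot 4, H→slot 3, G→slot 1, A→slot 6, B skipped, F skipped, C skipped, D skipped.
Slots: [1:G] [2:I] [3:H] [4:E] [6:A]
5 of 9 scheduled.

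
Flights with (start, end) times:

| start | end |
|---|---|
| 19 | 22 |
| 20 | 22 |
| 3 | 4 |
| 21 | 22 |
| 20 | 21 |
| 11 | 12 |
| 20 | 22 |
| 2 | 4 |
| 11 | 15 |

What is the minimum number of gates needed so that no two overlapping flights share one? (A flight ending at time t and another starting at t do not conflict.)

4

The answer is the maximum number of intervals overlapping at any instant.
starts: [2, 3, 11, 11, 19, 20, 20, 20, 21]
ends:   [4, 4, 12, 15, 21, 22, 22, 22, 22]
s2→1 s3→2 e4→1 e4→0 s11→1 s11→2 e12→1 e15→0 s19→1 s20→2 s20→3 s20→4  — peak 4.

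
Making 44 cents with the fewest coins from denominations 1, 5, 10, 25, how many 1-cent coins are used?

4

Use the largest denomination that fits, subtract, and repeat.
44 − 1×25→19 − 1×10→9 − 1×5→4 − 4×1→0
Count of 1: 4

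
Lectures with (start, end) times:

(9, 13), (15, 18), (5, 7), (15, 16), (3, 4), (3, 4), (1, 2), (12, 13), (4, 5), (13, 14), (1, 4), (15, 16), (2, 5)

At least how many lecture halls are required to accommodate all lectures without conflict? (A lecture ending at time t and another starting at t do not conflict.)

4

Events (time:±→running): 1:+→1 1:+→2 2:-→1 2:+→2 3:+→3 3:+→4 … peak 4.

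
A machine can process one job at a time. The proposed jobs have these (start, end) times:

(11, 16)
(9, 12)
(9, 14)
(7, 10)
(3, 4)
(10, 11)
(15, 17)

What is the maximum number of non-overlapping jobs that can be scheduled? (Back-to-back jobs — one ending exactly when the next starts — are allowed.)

4

Sort by end time and greedily take each interval whose start is ≥ the last chosen end.
Sorted by end: (3,4)  (7,10)  (10,11)  (9,12)  (9,14)  (11,16)  (15,17)
take (3,4); take (7,10); take (10,11); take (11,16); skip (15,17).
Selected 4 jobs.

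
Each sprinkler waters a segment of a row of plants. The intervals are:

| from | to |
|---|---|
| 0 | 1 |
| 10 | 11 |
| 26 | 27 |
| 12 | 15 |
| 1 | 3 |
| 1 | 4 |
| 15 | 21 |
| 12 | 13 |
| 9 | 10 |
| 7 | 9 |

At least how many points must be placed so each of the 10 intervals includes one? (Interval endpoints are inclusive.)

Process intervals by earliest right end; each time one isn't hit yet, stab at its right endpoint.
By right end: [0,1]  [1,3]  [1,4]  [7,9]  [9,10]  [10,11]  [12,13]  [12,15]  [15,21]  [26,27]
[0,1] uncovered → point at 1; [7,9] uncovered → point at 9; [10,11] uncovered → point at 11; [12,13] uncovered → point at 13; [15,21] uncovered → point at 21; [26,27] uncovered → point at 27.
Points: 1, 9, 11, 13, 21, 27 (6 total).

6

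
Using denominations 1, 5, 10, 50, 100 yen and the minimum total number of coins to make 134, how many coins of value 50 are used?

134 − 1×100→34 − 3×10→4 − 4×1→0
Count of 50: 0

0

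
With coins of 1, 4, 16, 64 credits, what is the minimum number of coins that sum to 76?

4

Use the largest denomination that fits, subtract, and repeat.
76 = 1×64 + 3×4
Total coins = 1 + 3 = 4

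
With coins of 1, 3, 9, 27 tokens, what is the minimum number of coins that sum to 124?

8

Use the largest denomination that fits, subtract, and repeat.
124 − 4×27→16 − 1×9→7 − 2×3→1 − 1×1→0
Total coins = 4 + 1 + 2 + 1 = 8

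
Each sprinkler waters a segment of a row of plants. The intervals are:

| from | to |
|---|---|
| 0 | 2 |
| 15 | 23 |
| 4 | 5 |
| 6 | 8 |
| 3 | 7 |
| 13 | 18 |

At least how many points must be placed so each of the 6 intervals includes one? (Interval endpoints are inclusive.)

4

Process intervals by earliest right end; each time one isn't hit yet, stab at its right endpoint.
Sorted: [0,2] [4,5] [3,7] [6,8] [13,18] [15,23]
{[0,2]} hit by 2; {[4,5],[3,7]} hit by 5; {[6,8]} hit by 8; {[13,18],[15,23]} hit by 18.
Points: 2, 5, 8, 18 (4 total).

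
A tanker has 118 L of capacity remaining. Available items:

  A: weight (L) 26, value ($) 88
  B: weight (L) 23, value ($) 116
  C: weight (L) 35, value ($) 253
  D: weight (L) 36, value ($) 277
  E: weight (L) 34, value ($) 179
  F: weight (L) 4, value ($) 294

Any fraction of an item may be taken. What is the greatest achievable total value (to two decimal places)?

Greedy by value/weight ratio, highest first.
Ratios (sorted): F 73.50, D 7.69, C 7.23, E 5.26, B 5.04, A 3.38
take F (4 @ 294); take D (36 @ 277); take C (35 @ 253); take E (34 @ 179); take 9/23 of B → 45.39. Capacity used 118/118.
Total value = 1048.39

1048.39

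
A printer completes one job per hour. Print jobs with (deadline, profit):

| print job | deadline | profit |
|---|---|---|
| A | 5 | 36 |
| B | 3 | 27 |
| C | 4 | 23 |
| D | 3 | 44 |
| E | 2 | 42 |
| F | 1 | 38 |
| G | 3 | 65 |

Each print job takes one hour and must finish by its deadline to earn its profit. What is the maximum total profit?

Profit order: G=65 D=44 E=42 F=38 A=36 B=27 C=23
Assign: G→slot 3, D→slot 2, E→slot 1, F skipped, A→slot 5, B skipped, C→slot 4.
Slots: [1:E] [2:D] [3:G] [4:C] [5:A]
Profit = 42 + 44 + 65 + 23 + 36 = 210

210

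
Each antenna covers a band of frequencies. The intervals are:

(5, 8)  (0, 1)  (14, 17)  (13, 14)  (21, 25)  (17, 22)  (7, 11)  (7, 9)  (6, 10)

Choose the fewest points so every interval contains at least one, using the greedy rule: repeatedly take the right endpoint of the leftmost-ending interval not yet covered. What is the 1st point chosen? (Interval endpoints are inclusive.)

1

Sorted: [0,1] [5,8] [7,9] [6,10] [7,11] [13,14] [14,17] [17,22] [21,25]
{[0,1]} hit by 1; {[5,8],[7,9],[6,10],[7,11]} hit by 8; {[13,14],[14,17]} hit by 14; {[17,22],[21,25]} hit by 22.
Points: 1, 8, 14, 22 (4 total).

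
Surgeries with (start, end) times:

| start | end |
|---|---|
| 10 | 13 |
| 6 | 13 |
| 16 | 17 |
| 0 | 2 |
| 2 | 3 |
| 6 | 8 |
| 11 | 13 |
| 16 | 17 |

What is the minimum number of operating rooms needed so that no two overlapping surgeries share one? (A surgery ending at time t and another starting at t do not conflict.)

Count concurrent intervals with a sweep; the peak is the room count.
Events (time:±→running): 0:+→1 2:-→0 2:+→1 3:-→0 6:+→1 6:+→2 8:-→1 10:+→2 11:+→3 … peak 3.

3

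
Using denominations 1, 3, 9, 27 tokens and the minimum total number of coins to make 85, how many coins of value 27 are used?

Use the largest denomination that fits, subtract, and repeat.
85 = 3×27 + 1×3 + 1×1
Count of 27: 3

3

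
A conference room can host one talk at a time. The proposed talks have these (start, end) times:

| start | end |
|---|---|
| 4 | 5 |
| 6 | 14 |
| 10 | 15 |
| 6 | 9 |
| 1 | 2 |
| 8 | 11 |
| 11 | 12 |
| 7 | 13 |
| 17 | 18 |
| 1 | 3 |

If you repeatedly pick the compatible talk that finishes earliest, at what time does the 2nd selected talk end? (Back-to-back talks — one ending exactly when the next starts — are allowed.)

Greedy by earliest finish: after sorting by end time, pick each interval compatible with the last pick.
Sorted by end: (1,2)  (1,3)  (4,5)  (6,9)  (8,11)  (11,12)  (7,13)  (6,14)  (10,15)  (17,18)
take (1,2); take (4,5); take (6,9); skip (8,11); take (11,12); skip (7,13); skip (10,15); take (17,18).
Selected: (1,2) (4,5) (6,9) (11,12) (17,18)

5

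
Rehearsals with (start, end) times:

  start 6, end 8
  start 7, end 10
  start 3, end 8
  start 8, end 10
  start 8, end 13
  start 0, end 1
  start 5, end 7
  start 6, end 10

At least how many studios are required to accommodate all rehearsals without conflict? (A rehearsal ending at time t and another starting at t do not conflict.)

4

starts: [0, 3, 5, 6, 6, 7, 8, 8]
ends:   [1, 7, 8, 8, 10, 10, 10, 13]
s0→1 e1→0 s3→1 s5→2 s6→3 s6→4  — peak 4.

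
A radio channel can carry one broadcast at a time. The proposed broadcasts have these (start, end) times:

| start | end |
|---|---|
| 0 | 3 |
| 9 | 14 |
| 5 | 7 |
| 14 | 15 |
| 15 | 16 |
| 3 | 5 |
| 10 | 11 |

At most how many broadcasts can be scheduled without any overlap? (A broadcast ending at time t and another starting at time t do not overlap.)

By end time: (0,3), (3,5), (5,7), (10,11), (9,14), (14,15), (15,16).
Pick (0,3); next start ≥ 3 → (3,5); next start ≥ 5 → (5,7); next start ≥ 7 → (10,11); next start ≥ 11 → (14,15); next start ≥ 15 → (15,16).
Selected 6 broadcasts.

6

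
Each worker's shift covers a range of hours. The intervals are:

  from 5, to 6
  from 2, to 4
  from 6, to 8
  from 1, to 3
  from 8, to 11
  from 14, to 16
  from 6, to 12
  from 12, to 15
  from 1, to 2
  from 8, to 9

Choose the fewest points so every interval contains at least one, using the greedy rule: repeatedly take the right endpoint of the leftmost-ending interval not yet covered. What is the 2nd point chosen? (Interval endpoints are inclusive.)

By right end: [1,2]  [1,3]  [2,4]  [5,6]  [6,8]  [8,9]  [8,11]  [6,12]  [12,15]  [14,16]
[1,2] uncovered → point at 2; [5,6] uncovered → point at 6; [8,9] uncovered → point at 9; [12,15] uncovered → point at 15.
Points: 2, 6, 9, 15 (4 total).

6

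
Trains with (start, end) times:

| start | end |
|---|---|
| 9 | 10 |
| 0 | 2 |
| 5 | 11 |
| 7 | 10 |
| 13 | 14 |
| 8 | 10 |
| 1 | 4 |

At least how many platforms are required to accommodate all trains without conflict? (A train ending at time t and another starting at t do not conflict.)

4

starts: [0, 1, 5, 7, 8, 9, 13]
ends:   [2, 4, 10, 10, 10, 11, 14]
s0→1 s1→2 e2→1 e4→0 s5→1 s7→2 s8→3 s9→4  — peak 4.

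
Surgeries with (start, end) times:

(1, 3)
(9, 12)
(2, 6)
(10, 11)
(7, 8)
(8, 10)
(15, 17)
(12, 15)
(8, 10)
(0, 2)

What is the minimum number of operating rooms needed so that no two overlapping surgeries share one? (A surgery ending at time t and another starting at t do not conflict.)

3

The answer is the maximum number of intervals overlapping at any instant.
Events (time:±→running): 0:+→1 1:+→2 2:-→1 2:+→2 3:-→1 6:-→0 7:+→1 8:-→0 8:+→1 8:+→2 9:+→3 … peak 3.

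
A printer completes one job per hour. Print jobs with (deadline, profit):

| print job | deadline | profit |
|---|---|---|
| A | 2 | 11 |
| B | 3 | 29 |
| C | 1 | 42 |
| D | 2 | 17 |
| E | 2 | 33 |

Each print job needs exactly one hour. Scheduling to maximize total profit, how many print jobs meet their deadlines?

Take jobs in profit order; each goes to the latest open slot no later than its deadline.
Profit order: C=42 E=33 B=29 D=17 A=11
Assign: C→slot 1, E→slot 2, B→slot 3, D skipped, A skipped.
Slots: [1:C] [2:E] [3:B]
3 of 5 scheduled.

3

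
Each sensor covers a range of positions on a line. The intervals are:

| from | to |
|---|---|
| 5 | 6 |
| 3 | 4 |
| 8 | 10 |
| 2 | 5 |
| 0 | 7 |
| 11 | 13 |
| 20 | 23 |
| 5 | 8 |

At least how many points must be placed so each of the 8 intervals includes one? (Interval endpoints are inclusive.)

5

Sort by right endpoint; whenever an interval is uncovered, place a point at its right end.
Sorted: [3,4] [2,5] [5,6] [0,7] [5,8] [8,10] [11,13] [20,23]
{[3,4],[2,5]} hit by 4; {[5,6],[0,7],[5,8]} hit by 6; {[8,10]} hit by 10; {[11,13]} hit by 13; {[20,23]} hit by 23.
Points: 4, 6, 10, 13, 23 (5 total).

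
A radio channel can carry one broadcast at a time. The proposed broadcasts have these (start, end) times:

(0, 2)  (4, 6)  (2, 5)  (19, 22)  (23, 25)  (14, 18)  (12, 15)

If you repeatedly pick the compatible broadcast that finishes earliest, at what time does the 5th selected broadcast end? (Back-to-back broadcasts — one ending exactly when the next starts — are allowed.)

Order by finish time; keep every interval that doesn't clash with the previous kept one.
Sorted by end: (0,2)  (2,5)  (4,6)  (12,15)  (14,18)  (19,22)  (23,25)
take (0,2); take (2,5); skip (4,6); take (12,15); take (19,22); take (23,25).
Selected: (0,2) (2,5) (12,15) (19,22) (23,25)

25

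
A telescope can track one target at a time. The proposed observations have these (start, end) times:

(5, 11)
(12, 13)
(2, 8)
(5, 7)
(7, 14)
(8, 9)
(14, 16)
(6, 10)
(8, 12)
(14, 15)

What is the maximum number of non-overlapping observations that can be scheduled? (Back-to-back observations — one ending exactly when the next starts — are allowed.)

4

Sort by end time and greedily take each interval whose start is ≥ the last chosen end.
By end time: (5,7), (2,8), (8,9), (6,10), (5,11), (8,12), (12,13), (7,14), (14,15), (14,16).
Pick (5,7); next start ≥ 7 → (8,9); next start ≥ 9 → (12,13); next start ≥ 13 → (14,15).
Selected 4 observations.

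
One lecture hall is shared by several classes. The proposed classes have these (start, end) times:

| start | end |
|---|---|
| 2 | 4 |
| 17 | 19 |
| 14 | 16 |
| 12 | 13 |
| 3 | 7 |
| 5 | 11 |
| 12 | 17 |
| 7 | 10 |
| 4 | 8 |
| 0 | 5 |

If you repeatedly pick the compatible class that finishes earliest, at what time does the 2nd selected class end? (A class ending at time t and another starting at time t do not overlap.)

8

By end time: (2,4), (0,5), (3,7), (4,8), (7,10), (5,11), (12,13), (14,16), (12,17), (17,19).
Pick (2,4); next start ≥ 4 → (4,8); next start ≥ 8 → (12,13); next start ≥ 13 → (14,16); next start ≥ 16 → (17,19).
Selected: (2,4) (4,8) (12,13) (14,16) (17,19)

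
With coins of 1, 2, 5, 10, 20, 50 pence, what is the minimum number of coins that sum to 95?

Use the largest denomination that fits, subtract, and repeat.
95 − 1×50→45 − 2×20→5 − 1×5→0
Total coins = 1 + 2 + 1 = 4

4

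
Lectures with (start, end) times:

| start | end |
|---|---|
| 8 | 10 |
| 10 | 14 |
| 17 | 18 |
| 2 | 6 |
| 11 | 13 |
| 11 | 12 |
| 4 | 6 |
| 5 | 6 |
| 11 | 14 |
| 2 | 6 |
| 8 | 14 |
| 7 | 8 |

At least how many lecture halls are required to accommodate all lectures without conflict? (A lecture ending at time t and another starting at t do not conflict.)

Events (time:±→running): 2:+→1 2:+→2 4:+→3 5:+→4 6:-→3 6:-→2 6:-→1 6:-→0 7:+→1 8:-→0 8:+→1 8:+→2 10:-→1 10:+→2 11:+→3 11:+→4 11:+→5 … peak 5.

5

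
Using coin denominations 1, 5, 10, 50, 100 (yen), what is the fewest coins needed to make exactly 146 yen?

7

Use the largest denomination that fits, subtract, and repeat.
146 − 1×100→46 − 4×10→6 − 1×5→1 − 1×1→0
Total coins = 1 + 4 + 1 + 1 = 7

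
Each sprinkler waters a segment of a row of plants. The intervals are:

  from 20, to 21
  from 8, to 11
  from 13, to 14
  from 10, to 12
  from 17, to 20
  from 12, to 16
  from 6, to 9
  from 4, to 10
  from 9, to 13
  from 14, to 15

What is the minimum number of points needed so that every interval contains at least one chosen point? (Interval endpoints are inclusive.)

4

Sorted: [6,9] [4,10] [8,11] [10,12] [9,13] [13,14] [14,15] [12,16] [17,20] [20,21]
{[6,9],[4,10],[8,11]} hit by 9; {[10,12],[9,13]} hit by 12; {[13,14],[14,15],[12,16]} hit by 14; {[17,20],[20,21]} hit by 20.
Points: 9, 12, 14, 20 (4 total).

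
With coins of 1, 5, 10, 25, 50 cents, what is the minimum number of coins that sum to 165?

5

165 − 3×50→15 − 1×10→5 − 1×5→0
Total coins = 3 + 1 + 1 = 5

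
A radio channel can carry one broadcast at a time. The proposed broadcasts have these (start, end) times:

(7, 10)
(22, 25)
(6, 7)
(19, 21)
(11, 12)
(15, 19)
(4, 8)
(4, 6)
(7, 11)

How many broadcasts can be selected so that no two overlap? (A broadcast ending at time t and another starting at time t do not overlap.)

Sort by end time and greedily take each interval whose start is ≥ the last chosen end.
Sorted by end: (4,6)  (6,7)  (4,8)  (7,10)  (7,11)  (11,12)  (15,19)  (19,21)  (22,25)
take (4,6); take (6,7); skip (4,8); take (7,10); take (11,12); take (15,19); take (19,21); take (22,25).
Selected 7 broadcasts.

7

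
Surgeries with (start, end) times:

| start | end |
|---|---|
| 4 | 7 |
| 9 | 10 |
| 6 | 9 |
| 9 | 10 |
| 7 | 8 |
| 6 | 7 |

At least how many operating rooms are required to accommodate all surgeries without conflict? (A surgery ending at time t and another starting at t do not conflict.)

Count concurrent intervals with a sweep; the peak is the room count.
starts: [4, 6, 6, 7, 9, 9]
ends:   [7, 7, 8, 9, 10, 10]
s4→1 s6→2 s6→3  — peak 3.

3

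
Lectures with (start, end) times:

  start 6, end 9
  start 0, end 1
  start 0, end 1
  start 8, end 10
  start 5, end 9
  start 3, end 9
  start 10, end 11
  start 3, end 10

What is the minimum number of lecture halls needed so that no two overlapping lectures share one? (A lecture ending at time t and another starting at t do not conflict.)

5

Count concurrent intervals with a sweep; the peak is the room count.
starts: [0, 0, 3, 3, 5, 6, 8, 10]
ends:   [1, 1, 9, 9, 9, 10, 10, 11]
s0→1 s0→2 e1→1 e1→0 s3→1 s3→2 s5→3 s6→4 s8→5  — peak 5.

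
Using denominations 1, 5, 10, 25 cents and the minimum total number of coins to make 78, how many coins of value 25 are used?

Use the largest denomination that fits, subtract, and repeat.
78 = 3×25 + 3×1
Count of 25: 3

3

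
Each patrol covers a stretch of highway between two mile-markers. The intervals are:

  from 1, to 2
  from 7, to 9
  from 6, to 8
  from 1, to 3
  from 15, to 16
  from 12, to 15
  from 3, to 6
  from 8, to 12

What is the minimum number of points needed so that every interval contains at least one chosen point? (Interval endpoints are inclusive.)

Process intervals by earliest right end; each time one isn't hit yet, stab at its right endpoint.
Sorted: [1,2] [1,3] [3,6] [6,8] [7,9] [8,12] [12,15] [15,16]
{[1,2],[1,3]} hit by 2; {[3,6],[6,8]} hit by 6; {[7,9],[8,12]} hit by 9; {[12,15],[15,16]} hit by 15.
Points: 2, 6, 9, 15 (4 total).

4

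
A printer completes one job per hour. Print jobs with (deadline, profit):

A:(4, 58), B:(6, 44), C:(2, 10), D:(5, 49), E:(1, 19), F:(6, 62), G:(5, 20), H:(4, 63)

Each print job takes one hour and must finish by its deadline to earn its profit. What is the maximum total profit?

296

By profit: H(d4,63), F(d6,62), A(d4,58), D(d5,49), B(d6,44), G(d5,20), E(d1,19), C(d2,10)
H→slot 4; F→slot 6; A→slot 3; D→slot 5; B→slot 2; G→slot 1; E skipped; C skipped.
Profit = 20 + 44 + 58 + 63 + 49 + 62 = 296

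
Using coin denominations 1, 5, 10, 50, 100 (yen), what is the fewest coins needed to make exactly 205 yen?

3

Greedy: take as many of the largest coin as possible, then repeat with the remainder.
205 = 2×100 + 1×5
Total coins = 2 + 1 = 3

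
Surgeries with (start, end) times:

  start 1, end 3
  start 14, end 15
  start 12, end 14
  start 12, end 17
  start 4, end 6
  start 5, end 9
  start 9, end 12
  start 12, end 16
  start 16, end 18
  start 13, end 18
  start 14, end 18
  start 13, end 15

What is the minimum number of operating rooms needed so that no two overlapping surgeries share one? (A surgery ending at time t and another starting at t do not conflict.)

6

starts: [1, 4, 5, 9, 12, 12, 12, 13, 13, 14, 14, 16]
ends:   [3, 6, 9, 12, 14, 15, 15, 16, 17, 18, 18, 18]
s1→1 e3→0 s4→1 s5→2 e6→1 e9→0 s9→1 e12→0 s12→1 s12→2 s12→3 s13→4 s13→5 e14→4 s14→5 s14→6  — peak 6.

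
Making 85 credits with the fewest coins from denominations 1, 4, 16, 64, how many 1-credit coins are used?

1

Greedy: take as many of the largest coin as possible, then repeat with the remainder.
85 − 1×64→21 − 1×16→5 − 1×4→1 − 1×1→0
Count of 1: 1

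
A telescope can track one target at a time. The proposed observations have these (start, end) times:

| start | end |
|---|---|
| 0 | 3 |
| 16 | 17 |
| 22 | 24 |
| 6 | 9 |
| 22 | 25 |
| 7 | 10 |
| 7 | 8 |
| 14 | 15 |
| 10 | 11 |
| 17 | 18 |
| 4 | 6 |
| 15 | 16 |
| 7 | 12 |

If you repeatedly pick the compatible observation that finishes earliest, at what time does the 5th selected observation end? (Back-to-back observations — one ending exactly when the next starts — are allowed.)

15

Greedy by earliest finish: after sorting by end time, pick each interval compatible with the last pick.
Sorted by end: (0,3)  (4,6)  (7,8)  (6,9)  (7,10)  (10,11)  (7,12)  (14,15)  (15,16)  (16,17)  (17,18)  (22,24)  (22,25)
take (0,3); take (4,6); take (7,8); take (10,11); take (14,15); take (15,16); take (16,17); take (17,18); take (22,24).
Selected: (0,3) (4,6) (7,8) (10,11) (14,15) (15,16) (16,17) (17,18) (22,24)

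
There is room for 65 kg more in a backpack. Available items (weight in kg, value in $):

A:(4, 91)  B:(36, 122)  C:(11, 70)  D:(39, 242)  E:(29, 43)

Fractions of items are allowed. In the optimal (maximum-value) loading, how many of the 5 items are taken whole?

3

Greedy by value/weight ratio, highest first.
Ratios (sorted): A 22.75, C 6.36, D 6.21, B 3.39, E 1.48
take A (4 @ 91); take C (11 @ 70); take D (39 @ 242); take 11/36 of B → 37.28. Capacity used 65/65.
3 item(s) taken whole; one partial (take 11/36 of B).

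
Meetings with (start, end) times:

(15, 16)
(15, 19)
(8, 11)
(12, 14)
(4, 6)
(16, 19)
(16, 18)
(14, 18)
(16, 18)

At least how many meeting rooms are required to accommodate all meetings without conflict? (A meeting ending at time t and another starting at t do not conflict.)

5

The answer is the maximum number of intervals overlapping at any instant.
Events (time:±→running): 4:+→1 6:-→0 8:+→1 11:-→0 12:+→1 14:-→0 14:+→1 15:+→2 15:+→3 16:-→2 16:+→3 16:+→4 16:+→5 … peak 5.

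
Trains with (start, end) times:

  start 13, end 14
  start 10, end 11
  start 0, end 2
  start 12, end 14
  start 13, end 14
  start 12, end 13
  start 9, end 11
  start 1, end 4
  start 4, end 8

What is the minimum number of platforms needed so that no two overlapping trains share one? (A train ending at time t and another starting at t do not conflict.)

The answer is the maximum number of intervals overlapping at any instant.
Events (time:±→running): 0:+→1 1:+→2 2:-→1 4:-→0 4:+→1 8:-→0 9:+→1 10:+→2 11:-→1 11:-→0 12:+→1 12:+→2 13:-→1 13:+→2 13:+→3 … peak 3.

3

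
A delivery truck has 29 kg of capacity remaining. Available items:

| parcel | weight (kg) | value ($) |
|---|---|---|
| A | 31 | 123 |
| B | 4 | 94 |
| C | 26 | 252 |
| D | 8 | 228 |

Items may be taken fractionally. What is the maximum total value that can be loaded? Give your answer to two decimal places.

486.77

Sort by value per unit weight and fill in that order.
Ratios (sorted): D 28.50, B 23.50, C 9.69, A 3.97
take D (8 @ 228); take B (4 @ 94); take 17/26 of C → 164.77. Capacity used 29/29.
Total value = 486.77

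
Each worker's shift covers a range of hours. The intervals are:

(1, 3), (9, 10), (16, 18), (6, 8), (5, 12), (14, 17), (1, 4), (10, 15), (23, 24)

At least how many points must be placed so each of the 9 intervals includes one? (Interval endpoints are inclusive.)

5

Sorted: [1,3] [1,4] [6,8] [9,10] [5,12] [10,15] [14,17] [16,18] [23,24]
{[1,3],[1,4]} hit by 3; {[6,8]} hit by 8; {[9,10],[5,12],[10,15]} hit by 10; {[14,17],[16,18]} hit by 17; {[23,24]} hit by 24.
Points: 3, 8, 10, 17, 24 (5 total).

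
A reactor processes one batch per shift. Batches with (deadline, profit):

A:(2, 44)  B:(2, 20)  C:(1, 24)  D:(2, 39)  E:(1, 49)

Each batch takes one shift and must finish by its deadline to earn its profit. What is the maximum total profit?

Profit order: E=49 A=44 D=39 C=24 B=20
Assign: E→slot 1, A→slot 2, D skipped, C skipped, B skipped.
Slots: [1:E] [2:A]
Profit = 49 + 44 = 93

93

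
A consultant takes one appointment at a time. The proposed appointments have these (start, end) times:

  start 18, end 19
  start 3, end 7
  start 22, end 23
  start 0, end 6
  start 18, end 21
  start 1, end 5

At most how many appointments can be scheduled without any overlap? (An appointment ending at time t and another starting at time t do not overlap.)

3

Sorted by end: (1,5)  (0,6)  (3,7)  (18,19)  (18,21)  (22,23)
take (1,5); skip (0,6); skip (3,7); take (18,19); take (22,23).
Selected 3 appointments.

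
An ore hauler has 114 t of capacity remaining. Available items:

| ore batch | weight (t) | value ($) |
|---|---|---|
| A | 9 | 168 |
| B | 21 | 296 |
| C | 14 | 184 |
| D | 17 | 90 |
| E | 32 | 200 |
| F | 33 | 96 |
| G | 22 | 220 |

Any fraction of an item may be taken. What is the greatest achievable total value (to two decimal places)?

Order: A (168/9=18.67) > B (296/21=14.10) > C (184/14=13.14) > G (220/22=10.00) > E (200/32=6.25) > D (90/17=5.29) > F (96/33=2.91)
Fill: take A (9 @ 168) → take B (21 @ 296) → take C (14 @ 184) → take G (22 @ 220) → take E (32 @ 200) → take 16/17 of D → 84.71; 114/114 used.
Total value = 1152.71

1152.71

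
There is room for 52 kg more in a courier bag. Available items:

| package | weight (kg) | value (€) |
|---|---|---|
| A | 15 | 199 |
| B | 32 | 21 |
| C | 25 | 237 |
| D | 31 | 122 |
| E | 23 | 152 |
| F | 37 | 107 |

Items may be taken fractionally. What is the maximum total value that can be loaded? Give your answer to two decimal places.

Ratios (sorted): A 13.27, C 9.48, E 6.61, D 3.94, F 2.89, B 0.66
take A (15 @ 199); take C (25 @ 237); take 12/23 of E → 79.30. Capacity used 52/52.
Total value = 515.30

515.30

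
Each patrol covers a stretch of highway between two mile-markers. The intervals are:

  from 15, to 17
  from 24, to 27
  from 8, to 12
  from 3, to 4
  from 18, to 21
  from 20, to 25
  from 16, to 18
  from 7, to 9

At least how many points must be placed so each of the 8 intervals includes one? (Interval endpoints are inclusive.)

5

Process intervals by earliest right end; each time one isn't hit yet, stab at its right endpoint.
Sorted: [3,4] [7,9] [8,12] [15,17] [16,18] [18,21] [20,25] [24,27]
{[3,4]} hit by 4; {[7,9],[8,12]} hit by 9; {[15,17],[16,18]} hit by 17; {[18,21],[20,25]} hit by 21; {[24,27]} hit by 27.
Points: 4, 9, 17, 21, 27 (5 total).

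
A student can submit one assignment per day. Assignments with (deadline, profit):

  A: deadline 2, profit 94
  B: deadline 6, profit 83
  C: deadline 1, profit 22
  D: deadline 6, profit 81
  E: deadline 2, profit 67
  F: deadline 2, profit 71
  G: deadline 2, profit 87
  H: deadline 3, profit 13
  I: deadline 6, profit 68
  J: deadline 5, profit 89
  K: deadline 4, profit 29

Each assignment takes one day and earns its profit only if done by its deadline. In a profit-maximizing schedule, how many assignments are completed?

Take jobs in profit order; each goes to the latest open slot no later than its deadline.
Profit order: A=94 J=89 G=87 B=83 D=81 F=71 I=68 E=67 K=29 C=22 H=13
Assign: A→slot 2, J→slot 5, G→slot 1, B→slot 6, D→slot 4, F skipped, I→slot 3, E skipped, K skipped, C skipped, H skipped.
Slots: [1:G] [2:A] [3:I] [4:D] [5:J] [6:B]
6 of 11 scheduled.

6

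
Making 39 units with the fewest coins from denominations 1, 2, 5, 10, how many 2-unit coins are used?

39 − 3×10→9 − 1×5→4 − 2×2→0
Count of 2: 2

2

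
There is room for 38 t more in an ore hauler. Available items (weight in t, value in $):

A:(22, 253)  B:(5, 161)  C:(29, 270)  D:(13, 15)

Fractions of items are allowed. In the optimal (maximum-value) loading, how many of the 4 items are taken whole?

2

Order: B (161/5=32.20) > A (253/22=11.50) > C (270/29=9.31) > D (15/13=1.15)
Fill: take B (5 @ 161) → take A (22 @ 253) → take 11/29 of C → 102.41; 38/38 used.
2 item(s) taken whole; one partial (take 11/29 of C).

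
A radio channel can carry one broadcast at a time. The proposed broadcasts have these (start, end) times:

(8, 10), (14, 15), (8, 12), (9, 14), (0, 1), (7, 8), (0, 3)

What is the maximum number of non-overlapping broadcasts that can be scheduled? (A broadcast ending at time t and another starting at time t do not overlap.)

4

Sort by end time and greedily take each interval whose start is ≥ the last chosen end.
By end time: (0,1), (0,3), (7,8), (8,10), (8,12), (9,14), (14,15).
Pick (0,1); next start ≥ 1 → (7,8); next start ≥ 8 → (8,10); next start ≥ 10 → (14,15).
Selected 4 broadcasts.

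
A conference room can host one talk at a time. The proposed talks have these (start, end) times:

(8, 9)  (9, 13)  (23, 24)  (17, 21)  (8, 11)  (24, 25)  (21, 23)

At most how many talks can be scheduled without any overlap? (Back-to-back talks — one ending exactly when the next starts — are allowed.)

Greedy by earliest finish: after sorting by end time, pick each interval compatible with the last pick.
Sorted by end: (8,9)  (8,11)  (9,13)  (17,21)  (21,23)  (23,24)  (24,25)
take (8,9); take (9,13); take (17,21); take (21,23); take (23,24); take (24,25).
Selected 6 talks.

6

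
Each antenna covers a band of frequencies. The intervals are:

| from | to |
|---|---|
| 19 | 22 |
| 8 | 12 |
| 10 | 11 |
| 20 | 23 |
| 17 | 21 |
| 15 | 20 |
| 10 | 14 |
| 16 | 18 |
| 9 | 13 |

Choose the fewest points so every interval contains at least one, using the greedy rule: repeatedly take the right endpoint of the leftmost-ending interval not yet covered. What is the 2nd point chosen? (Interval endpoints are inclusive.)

18

Sorted: [10,11] [8,12] [9,13] [10,14] [16,18] [15,20] [17,21] [19,22] [20,23]
{[10,11],[8,12],[9,13],[10,14]} hit by 11; {[16,18],[15,20],[17,21]} hit by 18; {[19,22],[20,23]} hit by 22.
Points: 11, 18, 22 (3 total).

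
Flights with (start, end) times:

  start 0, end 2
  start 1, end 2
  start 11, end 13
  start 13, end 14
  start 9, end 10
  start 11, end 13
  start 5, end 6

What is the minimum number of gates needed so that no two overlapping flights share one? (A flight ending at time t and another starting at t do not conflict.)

starts: [0, 1, 5, 9, 11, 11, 13]
ends:   [2, 2, 6, 10, 13, 13, 14]
s0→1 s1→2  — peak 2.

2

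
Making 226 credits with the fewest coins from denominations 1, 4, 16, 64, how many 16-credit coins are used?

226 = 3×64 + 2×16 + 2×1
Count of 16: 2

2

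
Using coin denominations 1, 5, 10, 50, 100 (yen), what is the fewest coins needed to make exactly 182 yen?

Use the largest denomination that fits, subtract, and repeat.
182 = 1×100 + 1×50 + 3×10 + 2×1
Total coins = 1 + 1 + 3 + 2 = 7

7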